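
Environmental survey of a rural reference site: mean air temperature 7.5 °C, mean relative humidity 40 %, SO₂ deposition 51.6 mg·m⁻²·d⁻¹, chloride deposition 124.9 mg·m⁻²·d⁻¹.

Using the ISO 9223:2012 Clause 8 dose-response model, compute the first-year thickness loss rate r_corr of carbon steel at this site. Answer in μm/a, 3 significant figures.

r_corr = 31.3 μm/a

carbon steel: f(T) = +0.150·(T−10) [T≤10 °C] = -0.3750
  sulphur-dioxide contribution → 21.04 μm/a
  chloride contribution → 10.28 μm/a
  total first-year rate 31.32 μm/a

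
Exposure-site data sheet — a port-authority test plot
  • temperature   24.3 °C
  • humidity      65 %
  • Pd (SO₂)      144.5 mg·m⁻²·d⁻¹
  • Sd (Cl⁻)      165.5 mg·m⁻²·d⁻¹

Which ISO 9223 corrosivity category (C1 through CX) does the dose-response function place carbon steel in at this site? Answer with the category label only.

C5

carbon steel: f(T) = -0.054·(T−10) [T>10 °C] = -0.7722
  SO₂ term: 1.77·144.5^0.52·exp(0.02·65-0.7722) = 39.84
  Cl⁻ term: 0.102·165.5^0.62·exp(0.033·65+0.04·24.3) = 54.7
  sum: 39.84 + 54.7 → r_corr = 94.54 μm/a
ISO 9223 Table 2 (carbon steel): 80 < 94.5 ≤ 200 μm/a ⇒ C5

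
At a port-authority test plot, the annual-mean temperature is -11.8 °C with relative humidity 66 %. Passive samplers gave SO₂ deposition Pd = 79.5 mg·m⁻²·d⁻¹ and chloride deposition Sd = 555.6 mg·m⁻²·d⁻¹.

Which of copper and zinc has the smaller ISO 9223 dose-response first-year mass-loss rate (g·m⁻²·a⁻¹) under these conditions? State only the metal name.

copper

copper: T≤10 °C ⇒ hinge +0.126·(-11.8−10) = -2.7468
  SO₂ term: 0.0053·79.5^0.26·exp(0.059·66-2.7468) = 0.05207
  Cl⁻ term: 0.01025·555.6^0.27·exp(0.036·66+0.049·-11.8) = 0.3409
  sum: 0.05207 + 0.3409 → r_corr = 0.3929 μm/a
  mass loss = 0.3929 μm/a × 8.96 g/cm³ = 3.521 g·m⁻²·a⁻¹
zinc: temperature factor f = +0.038·(-21.8) = -0.8284
  Pd branch = 0.0129·Pd^0.44·e^(0.046·RH+f) = 0.8045 μm/a
  Sd branch = 0.0175·Sd^0.57·e^(0.008·RH+0.085·T) = 0.3993 μm/a
  r_corr = 0.8045 + 0.3993 = 1.204 μm/a
  mass loss = 1.204 μm/a × 7.14 g/cm³ = 8.595 g·m⁻²·a⁻¹
Ordering by g·m⁻²·a⁻¹: zinc (8.59) > copper (3.52)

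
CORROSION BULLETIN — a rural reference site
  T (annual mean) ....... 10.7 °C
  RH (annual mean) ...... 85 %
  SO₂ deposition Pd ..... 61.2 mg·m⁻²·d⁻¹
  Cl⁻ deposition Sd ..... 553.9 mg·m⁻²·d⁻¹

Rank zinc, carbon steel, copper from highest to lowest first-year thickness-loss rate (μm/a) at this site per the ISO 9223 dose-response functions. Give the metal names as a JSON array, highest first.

["carbon steel", "zinc", "copper"]

zinc: temperature factor f = -0.071·(0.7) = -0.0497
  SO₂ term: 0.0129·61.2^0.44·exp(0.046·85-0.0497) = 3.743
  Cl⁻ term: 0.0175·553.9^0.57·exp(0.008·85+0.085·10.7) = 3.141
  r_corr = 3.743 + 3.141 = 6.885 μm/a
carbon steel: temperature factor f = -0.054·(0.7) = -0.0378
  Pd branch = 1.77·Pd^0.52·e^(0.02·RH+f) = 79.24 μm/a
  Cl⁻ term: 0.102·553.9^0.62·exp(0.033·85+0.04·10.7) = 129.9
  r_corr = 79.24 + 129.9 = 209.1 μm/a
copper: T>10 °C ⇒ hinge -0.080·(10.7−10) = -0.0560
  SO₂ term: 0.0053·61.2^0.26·exp(0.059·85-0.0560) = 2.2
  Sd branch = 0.01025·Sd^0.27·e^(0.036·RH+0.049·T) = 2.033 μm/a
  sum: 2.2 + 2.033 → r_corr = 4.233 μm/a
Ordering by μm/a: carbon steel (209) > zinc (6.88) > copper (4.23)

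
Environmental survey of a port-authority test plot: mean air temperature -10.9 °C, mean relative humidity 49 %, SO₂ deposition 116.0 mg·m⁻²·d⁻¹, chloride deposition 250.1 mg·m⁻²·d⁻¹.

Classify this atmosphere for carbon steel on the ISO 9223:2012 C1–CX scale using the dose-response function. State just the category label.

C2

carbon steel: temperature factor f = +0.150·(-20.9) = -3.1350
  SO₂ term: 1.77·116.0^0.52·exp(0.02·49-3.1350) = 2.43
  Sd branch = 0.102·Sd^0.62·e^(0.033·RH+0.04·T) = 10.19 μm/a
  sum: 2.43 + 10.19 → r_corr = 12.62 μm/a
ISO 9223 Table 2 (carbon steel): 1.3 < 12.6 ≤ 25 μm/a ⇒ C2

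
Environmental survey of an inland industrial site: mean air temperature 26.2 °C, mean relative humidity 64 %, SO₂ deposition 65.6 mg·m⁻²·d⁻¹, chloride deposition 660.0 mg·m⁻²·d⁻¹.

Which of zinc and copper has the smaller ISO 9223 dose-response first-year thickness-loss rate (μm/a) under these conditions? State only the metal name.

zinc: T>10 °C ⇒ hinge -0.071·(26.2−10) = -1.1502
  sulphur-dioxide contribution → 0.4887 μm/a
  chloride contribution → 10.96 μm/a
  total first-year rate 11.45 μm/a
copper: T>10 °C ⇒ hinge -0.080·(26.2−10) = -1.2960
  sulphur-dioxide contribution → 0.1878 μm/a
  chloride contribution → 2.139 μm/a
  total first-year rate 2.327 μm/a
Ordering by μm/a: zinc (11.4) > copper (2.33)

copper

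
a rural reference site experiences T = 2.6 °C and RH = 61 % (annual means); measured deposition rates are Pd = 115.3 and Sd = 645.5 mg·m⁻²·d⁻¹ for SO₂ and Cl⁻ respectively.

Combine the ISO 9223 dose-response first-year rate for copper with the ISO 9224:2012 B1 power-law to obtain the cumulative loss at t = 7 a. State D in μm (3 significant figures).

copper: temperature factor f = +0.126·(-7.4) = -0.9324
  sulphur-dioxide contribution → 0.2621 μm/a
  chloride contribution → 0.6004 μm/a
  total first-year rate 0.8625 μm/a
Power-law: D(7) = r_corr · 7^0.667
  D(7) = 0.8625 × 7^0.667 = 0.8625 × 3.662 = 3.158 μm

D(7) = 3.16 μm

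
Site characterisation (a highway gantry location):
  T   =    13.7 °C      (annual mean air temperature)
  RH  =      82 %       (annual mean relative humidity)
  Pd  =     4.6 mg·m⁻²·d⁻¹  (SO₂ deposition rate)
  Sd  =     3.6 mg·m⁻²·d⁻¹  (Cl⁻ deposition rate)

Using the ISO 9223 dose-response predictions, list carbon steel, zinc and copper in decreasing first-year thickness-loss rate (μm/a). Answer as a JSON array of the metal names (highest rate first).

["carbon steel", "copper", "zinc"]

carbon steel: f(T) = -0.054·(T−10) [T>10 °C] = -0.1998
  SO₂ term: 1.77·4.6^0.52·exp(0.02·82-0.1998) = 16.52
  Cl⁻ term: 0.102·3.6^0.62·exp(0.033·82+0.04·13.7) = 5.844
  sum: 16.52 + 5.844 → r_corr = 22.37 μm/a
zinc: temperature factor f = -0.071·(3.7) = -0.2627
  Pd branch = 0.0129·Pd^0.44·e^(0.046·RH+f) = 0.8439 μm/a
  Sd branch = 0.0175·Sd^0.57·e^(0.008·RH+0.085·T) = 0.2243 μm/a
  sum: 0.8439 + 0.2243 → r_corr = 1.068 μm/a
copper: T>10 °C ⇒ hinge -0.080·(13.7−10) = -0.2960
  Pd branch = 0.0053·Pd^0.26·e^(0.059·RH+f) = 0.7399 μm/a
  Cl⁻ term: 0.01025·3.6^0.27·exp(0.036·82+0.049·13.7) = 0.5426
  sum: 0.7399 + 0.5426 → r_corr = 1.283 μm/a
Ordering by μm/a: carbon steel (22.4) > copper (1.28) > zinc (1.07)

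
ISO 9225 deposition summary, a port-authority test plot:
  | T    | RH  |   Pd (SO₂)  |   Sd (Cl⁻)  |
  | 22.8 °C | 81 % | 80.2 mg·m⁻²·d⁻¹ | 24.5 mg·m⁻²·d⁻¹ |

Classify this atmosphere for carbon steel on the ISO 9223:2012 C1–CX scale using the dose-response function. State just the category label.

carbon steel: f(T) = -0.054·(T−10) [T>10 °C] = -0.6912
  SO₂ term: 1.77·80.2^0.52·exp(0.02·81-0.6912) = 43.8
  Cl⁻ term: 0.102·24.5^0.62·exp(0.033·81+0.04·22.8) = 26.72
  r_corr = 43.8 + 26.72 = 70.52 μm/a
ISO 9223 Table 2 (carbon steel): 50 < 70.5 ≤ 80 μm/a ⇒ C4

C4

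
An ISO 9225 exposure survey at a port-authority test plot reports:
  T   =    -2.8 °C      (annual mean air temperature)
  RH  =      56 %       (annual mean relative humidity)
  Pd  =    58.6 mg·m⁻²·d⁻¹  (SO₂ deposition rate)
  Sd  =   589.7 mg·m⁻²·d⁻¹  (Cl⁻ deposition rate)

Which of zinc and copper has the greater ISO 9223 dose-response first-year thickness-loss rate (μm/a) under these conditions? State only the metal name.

zinc

zinc: temperature factor f = +0.038·(-12.8) = -0.4864
  SO₂ term: 0.0129·58.6^0.44·exp(0.046·56-0.4864) = 0.6251
  Sd branch = 0.0175·Sd^0.57·e^(0.008·RH+0.085·T) = 0.8194 μm/a
  r_corr = 0.6251 + 0.8194 = 1.445 μm/a
copper: temperature factor f = +0.126·(-12.8) = -1.6128
  SO₂ term: 0.0053·58.6^0.26·exp(0.059·56-1.6128) = 0.08287
  Sd branch = 0.01025·Sd^0.27·e^(0.036·RH+0.049·T) = 0.3756 μm/a
  r_corr = 0.08287 + 0.3756 = 0.4585 μm/a
Ordering by μm/a: zinc (1.44) > copper (0.458)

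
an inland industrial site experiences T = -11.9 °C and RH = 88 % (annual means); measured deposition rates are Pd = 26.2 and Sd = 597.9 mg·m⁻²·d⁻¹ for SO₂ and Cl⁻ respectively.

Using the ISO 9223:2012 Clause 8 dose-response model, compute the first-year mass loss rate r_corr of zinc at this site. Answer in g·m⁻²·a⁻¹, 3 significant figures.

r_corr = 13.2 g·m⁻²·a⁻¹

zinc: f(T) = +0.038·(T−10) [T≤10 °C] = -0.8322
  sulphur-dioxide contribution → 1.353 μm/a
  chloride contribution → 0.4922 μm/a
  total first-year rate 1.845 μm/a
Convert to mass loss: 1.845 μm/a × 7.14 g/cm³ = 13.17 g·m⁻²·a⁻¹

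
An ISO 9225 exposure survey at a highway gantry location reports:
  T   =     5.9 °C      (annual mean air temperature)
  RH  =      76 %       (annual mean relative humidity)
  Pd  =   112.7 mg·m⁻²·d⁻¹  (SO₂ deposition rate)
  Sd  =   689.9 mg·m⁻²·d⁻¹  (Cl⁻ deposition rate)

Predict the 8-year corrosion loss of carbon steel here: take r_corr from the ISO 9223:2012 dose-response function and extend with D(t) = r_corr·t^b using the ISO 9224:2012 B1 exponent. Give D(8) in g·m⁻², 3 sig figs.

D(8) = 3.31e+03 g·m⁻²

carbon steel: f(T) = +0.150·(T−10) [T≤10 °C] = -0.6150
  sulphur-dioxide contribution → 51.05 μm/a
  chloride contribution → 91.27 μm/a
  ⇒ r_corr(carbon steel) = 142.3 μm/a
ISO 9224: D(t) = r_corr · t^b with b = 0.523 (carbon steel, B1)
  D(8) = 142.3 × 8^0.523 = 142.3 × 2.967 = 422.3 μm
  Mass loss = 422.3 μm × 7.85 g/cm³ = 3315 g·m⁻²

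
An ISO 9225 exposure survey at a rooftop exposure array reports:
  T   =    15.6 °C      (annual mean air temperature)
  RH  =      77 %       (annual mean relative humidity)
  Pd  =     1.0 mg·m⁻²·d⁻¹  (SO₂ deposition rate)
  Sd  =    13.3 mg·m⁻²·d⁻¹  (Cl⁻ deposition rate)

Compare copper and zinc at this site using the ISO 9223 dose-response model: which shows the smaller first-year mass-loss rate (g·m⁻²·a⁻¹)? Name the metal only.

copper: f(T) = -0.080·(T−10) [T>10 °C] = -0.4480
  SO₂ term: 0.0053·1.0^0.26·exp(0.059·77-0.4480) = 0.3182
  Cl⁻ term: 0.01025·13.3^0.27·exp(0.036·77+0.049·15.6) = 0.708
  sum: 0.3182 + 0.708 → r_corr = 1.026 μm/a
  mass loss = 1.026 μm/a × 8.96 g/cm³ = 9.194 g·m⁻²·a⁻¹
zinc: T>10 °C ⇒ hinge -0.071·(15.6−10) = -0.3976
  SO₂ term: 0.0129·1.0^0.44·exp(0.046·77-0.3976) = 0.2994
  Sd branch = 0.0175·Sd^0.57·e^(0.008·RH+0.085·T) = 0.5334 μm/a
  sum: 0.2994 + 0.5334 → r_corr = 0.8327 μm/a
  mass loss = 0.8327 μm/a × 7.14 g/cm³ = 5.946 g·m⁻²·a⁻¹
Ordering by g·m⁻²·a⁻¹: copper (9.19) > zinc (5.95)

zinc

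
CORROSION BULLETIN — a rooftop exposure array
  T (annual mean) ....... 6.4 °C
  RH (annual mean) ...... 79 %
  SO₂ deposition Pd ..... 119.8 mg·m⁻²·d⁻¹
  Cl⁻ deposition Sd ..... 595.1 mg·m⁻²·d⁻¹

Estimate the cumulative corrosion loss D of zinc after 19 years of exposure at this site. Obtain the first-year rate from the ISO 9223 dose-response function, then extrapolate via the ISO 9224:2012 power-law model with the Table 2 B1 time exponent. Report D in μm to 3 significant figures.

zinc: temperature factor f = +0.038·(-3.6) = -0.1368
  Pd branch = 0.0129·Pd^0.44·e^(0.046·RH+f) = 3.499 μm/a
  Cl⁻ term: 0.0175·595.1^0.57·exp(0.008·79+0.085·6.4) = 2.164
  r_corr = 3.499 + 2.164 = 5.663 μm/a
Long-term exponent b (ISO 9224 Table 2, B1) = 0.813
  D(19) = 5.663 × 19^0.813 = 5.663 × 10.96 = 62.04 μm

D(19) = 62.0 μm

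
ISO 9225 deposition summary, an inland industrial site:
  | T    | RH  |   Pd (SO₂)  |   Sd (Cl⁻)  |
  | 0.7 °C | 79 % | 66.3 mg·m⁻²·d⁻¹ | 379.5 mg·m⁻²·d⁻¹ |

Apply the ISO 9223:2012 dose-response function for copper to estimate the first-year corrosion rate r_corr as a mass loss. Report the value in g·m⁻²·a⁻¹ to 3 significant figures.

r_corr = 12.7 g·m⁻²·a⁻¹

copper: T≤10 °C ⇒ hinge +0.126·(0.7−10) = -1.1718
  SO₂ term: 0.0053·66.3^0.26·exp(0.059·79-1.1718) = 0.5167
  Cl⁻ term: 0.01025·379.5^0.27·exp(0.036·79+0.049·0.7) = 0.906
  sum: 0.5167 + 0.906 → r_corr = 1.423 μm/a
Convert to mass loss: 1.423 μm/a × 8.96 g/cm³ = 12.75 g·m⁻²·a⁻¹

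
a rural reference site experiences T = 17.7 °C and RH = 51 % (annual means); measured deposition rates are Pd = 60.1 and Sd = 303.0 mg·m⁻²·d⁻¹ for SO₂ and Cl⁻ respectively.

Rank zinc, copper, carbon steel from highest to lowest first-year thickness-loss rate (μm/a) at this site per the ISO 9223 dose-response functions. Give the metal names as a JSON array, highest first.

["carbon steel", "zinc", "copper"]

zinc: temperature factor f = -0.071·(7.7) = -0.5467
  Pd branch = 0.0129·Pd^0.44·e^(0.046·RH+f) = 0.4728 μm/a
  Sd branch = 0.0175·Sd^0.57·e^(0.008·RH+0.085·T) = 3.076 μm/a
  sum: 0.4728 + 3.076 → r_corr = 3.549 μm/a
copper: T>10 °C ⇒ hinge -0.080·(17.7−10) = -0.6160
  Pd branch = 0.0053·Pd^0.26·e^(0.059·RH+f) = 0.1683 μm/a
  Cl⁻ term: 0.01025·303.0^0.27·exp(0.036·51+0.049·17.7) = 0.7157
  sum: 0.1683 + 0.7157 → r_corr = 0.884 μm/a
carbon steel: T>10 °C ⇒ hinge -0.054·(17.7−10) = -0.4158
  Pd branch = 1.77·Pd^0.52·e^(0.02·RH+f) = 27.25 μm/a
  Sd branch = 0.102·Sd^0.62·e^(0.033·RH+0.04·T) = 38.5 μm/a
  sum: 27.25 + 38.5 → r_corr = 65.75 μm/a
Ordering by μm/a: carbon steel (65.8) > zinc (3.55) > copper (0.884)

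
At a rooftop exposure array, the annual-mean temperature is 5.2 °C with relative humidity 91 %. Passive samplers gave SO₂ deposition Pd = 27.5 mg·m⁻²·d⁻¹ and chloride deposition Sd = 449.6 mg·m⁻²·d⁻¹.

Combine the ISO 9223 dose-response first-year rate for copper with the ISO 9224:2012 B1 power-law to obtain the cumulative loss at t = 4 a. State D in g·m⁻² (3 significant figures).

D(4) = 74.4 g·m⁻²

copper: temperature factor f = +0.126·(-4.8) = -0.6048
  Pd branch = 0.0053·Pd^0.26·e^(0.059·RH+f) = 1.471 μm/a
  Sd branch = 0.01025·Sd^0.27·e^(0.036·RH+0.049·T) = 1.821 μm/a
  r_corr = 1.471 + 1.821 = 3.292 μm/a
ISO 9224: D(t) = r_corr · t^b with b = 0.667 (copper, B1)
  D(4) = 3.292 × 4^0.667 = 3.292 × 2.521 = 8.3 μm
  Mass loss = 8.3 μm × 8.96 g/cm³ = 74.36 g·m⁻²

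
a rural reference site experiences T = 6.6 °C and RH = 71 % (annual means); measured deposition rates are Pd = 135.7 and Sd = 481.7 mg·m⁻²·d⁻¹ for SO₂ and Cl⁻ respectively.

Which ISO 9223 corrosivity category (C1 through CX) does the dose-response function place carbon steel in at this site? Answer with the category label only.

C5

carbon steel: f(T) = +0.150·(T−10) [T≤10 °C] = -0.5100
  sulphur-dioxide contribution → 56.51 μm/a
  chloride contribution → 63.7 μm/a
  total first-year rate 120.2 μm/a
120 μm/a falls in (80, 200] for carbon steel → category C5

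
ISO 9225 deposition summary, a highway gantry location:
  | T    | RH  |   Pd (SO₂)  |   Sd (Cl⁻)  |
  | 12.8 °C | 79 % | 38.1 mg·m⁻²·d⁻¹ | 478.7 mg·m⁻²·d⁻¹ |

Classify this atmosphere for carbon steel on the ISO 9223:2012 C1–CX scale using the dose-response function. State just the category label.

carbon steel: f(T) = -0.054·(T−10) [T>10 °C] = -0.1512
  SO₂ term: 1.77·38.1^0.52·exp(0.02·79-0.1512) = 49.04
  Cl⁻ term: 0.102·478.7^0.62·exp(0.033·79+0.04·12.8) = 105.9
  sum: 49.04 + 105.9 → r_corr = 154.9 μm/a
155 μm/a falls in (80, 200] for carbon steel → category C5

C5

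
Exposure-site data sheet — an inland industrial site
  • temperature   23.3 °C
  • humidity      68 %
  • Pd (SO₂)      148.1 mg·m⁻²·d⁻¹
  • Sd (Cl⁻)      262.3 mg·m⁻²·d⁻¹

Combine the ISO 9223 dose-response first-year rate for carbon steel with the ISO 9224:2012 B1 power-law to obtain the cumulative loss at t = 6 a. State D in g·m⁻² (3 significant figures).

D(6) = 2.45e+03 g·m⁻²

carbon steel: f(T) = -0.054·(T−10) [T>10 °C] = -0.7182
  sulphur-dioxide contribution → 45.23 μm/a
  chloride contribution → 77.19 μm/a
  total first-year rate 122.4 μm/a
Power-law: D(6) = r_corr · 6^0.523
  D(6) = 122.4 × 6^0.523 = 122.4 × 2.553 = 312.5 μm
  Mass loss = 312.5 μm × 7.85 g/cm³ = 2453 g·m⁻²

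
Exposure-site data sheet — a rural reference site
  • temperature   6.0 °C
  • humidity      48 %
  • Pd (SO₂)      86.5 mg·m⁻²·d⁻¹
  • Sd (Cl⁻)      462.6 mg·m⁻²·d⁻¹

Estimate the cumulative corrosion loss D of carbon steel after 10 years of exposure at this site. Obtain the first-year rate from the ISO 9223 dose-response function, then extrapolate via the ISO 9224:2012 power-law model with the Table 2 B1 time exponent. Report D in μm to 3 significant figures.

carbon steel: f(T) = +0.150·(T−10) [T≤10 °C] = -0.6000
  sulphur-dioxide contribution → 25.8 μm/a
  chloride contribution → 28.39 μm/a
  total first-year rate 54.19 μm/a
Power-law: D(10) = r_corr · 10^0.523
  D(10) = 54.19 × 10^0.523 = 54.19 × 3.334 = 180.7 μm

D(10) = 181 μm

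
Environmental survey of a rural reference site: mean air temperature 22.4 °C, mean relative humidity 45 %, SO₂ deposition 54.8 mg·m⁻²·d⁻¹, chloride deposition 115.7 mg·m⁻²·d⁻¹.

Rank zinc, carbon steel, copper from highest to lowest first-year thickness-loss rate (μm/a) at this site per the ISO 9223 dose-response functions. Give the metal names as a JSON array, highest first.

["carbon steel", "zinc", "copper"]

zinc: f(T) = -0.071·(T−10) [T>10 °C] = -0.8804
  sulphur-dioxide contribution → 0.2468 μm/a
  chloride contribution → 2.526 μm/a
  ⇒ r_corr(zinc) = 2.772 μm/a
carbon steel: T>10 °C ⇒ hinge -0.054·(22.4−10) = -0.6696
  sulphur-dioxide contribution → 17.87 μm/a
  chloride contribution → 20.99 μm/a
  total first-year rate 38.86 μm/a
copper: temperature factor f = -0.080·(12.4) = -0.9920
  sulphur-dioxide contribution → 0.07918 μm/a
  chloride contribution → 0.5598 μm/a
  ⇒ r_corr(copper) = 0.639 μm/a
Ordering by μm/a: carbon steel (38.9) > zinc (2.77) > copper (0.639)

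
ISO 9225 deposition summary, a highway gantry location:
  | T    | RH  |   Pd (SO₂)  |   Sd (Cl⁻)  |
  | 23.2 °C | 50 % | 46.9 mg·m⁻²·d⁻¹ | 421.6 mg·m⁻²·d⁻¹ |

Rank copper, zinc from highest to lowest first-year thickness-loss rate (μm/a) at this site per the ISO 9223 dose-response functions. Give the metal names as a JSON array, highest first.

copper: temperature factor f = -0.080·(13.2) = -1.0560
  SO₂ term: 0.0053·46.9^0.26·exp(0.059·50-1.0560) = 0.09579
  Cl⁻ term: 0.01025·421.6^0.27·exp(0.036·50+0.049·23.2) = 0.9883
  r_corr = 0.09579 + 0.9883 = 1.084 μm/a
zinc: T>10 °C ⇒ hinge -0.071·(23.2−10) = -0.9372
  SO₂ term: 0.0129·46.9^0.44·exp(0.046·50-0.9372) = 0.274
  Sd branch = 0.0175·Sd^0.57·e^(0.008·RH+0.085·T) = 5.88 μm/a
  r_corr = 0.274 + 5.88 = 6.154 μm/a
Ordering by μm/a: zinc (6.15) > copper (1.08)

["zinc", "copper"]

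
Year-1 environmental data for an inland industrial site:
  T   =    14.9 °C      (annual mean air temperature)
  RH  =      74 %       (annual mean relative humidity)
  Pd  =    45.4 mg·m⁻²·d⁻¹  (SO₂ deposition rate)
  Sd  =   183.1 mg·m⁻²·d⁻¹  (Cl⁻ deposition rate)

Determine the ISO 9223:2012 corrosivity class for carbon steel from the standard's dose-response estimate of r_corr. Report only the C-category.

C5

carbon steel: temperature factor f = -0.054·(4.9) = -0.2646
  Pd branch = 1.77·Pd^0.52·e^(0.02·RH+f) = 43.4 μm/a
  Cl⁻ term: 0.102·183.1^0.62·exp(0.033·74+0.04·14.9) = 53.81
  r_corr = 43.4 + 53.81 = 97.21 μm/a
ISO 9223 Table 2 (carbon steel): 80 < 97.2 ≤ 200 μm/a ⇒ C5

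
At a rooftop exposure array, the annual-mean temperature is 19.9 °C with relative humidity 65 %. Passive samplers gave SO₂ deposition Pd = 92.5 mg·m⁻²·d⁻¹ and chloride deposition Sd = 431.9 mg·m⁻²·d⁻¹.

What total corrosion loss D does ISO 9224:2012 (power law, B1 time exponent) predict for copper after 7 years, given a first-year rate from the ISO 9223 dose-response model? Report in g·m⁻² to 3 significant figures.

copper: f(T) = -0.080·(T−10) [T>10 °C] = -0.7920
  Pd branch = 0.0053·Pd^0.26·e^(0.059·RH+f) = 0.3606 μm/a
  Cl⁻ term: 0.01025·431.9^0.27·exp(0.036·65+0.049·19.9) = 1.452
  sum: 0.3606 + 1.452 → r_corr = 1.813 μm/a
Power-law: D(7) = r_corr · 7^0.667
  D(7) = 1.813 × 7^0.667 = 1.813 × 3.662 = 6.638 μm
  Mass loss = 6.638 μm × 8.96 g/cm³ = 59.47 g·m⁻²

D(7) = 59.5 g·m⁻²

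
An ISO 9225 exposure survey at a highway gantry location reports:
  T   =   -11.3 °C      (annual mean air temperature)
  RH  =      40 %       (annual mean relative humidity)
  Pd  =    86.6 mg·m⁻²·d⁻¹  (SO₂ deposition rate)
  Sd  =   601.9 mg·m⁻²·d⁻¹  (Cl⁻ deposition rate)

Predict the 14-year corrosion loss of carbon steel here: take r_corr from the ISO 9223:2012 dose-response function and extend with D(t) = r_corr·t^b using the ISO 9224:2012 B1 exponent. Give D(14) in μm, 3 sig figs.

carbon steel: f(T) = +0.150·(T−10) [T≤10 °C] = -3.1950
  SO₂ term: 1.77·86.6^0.52·exp(0.02·40-3.1950) = 1.642
  Sd branch = 0.102·Sd^0.62·e^(0.033·RH+0.04·T) = 12.85 μm/a
  r_corr = 1.642 + 12.85 = 14.49 μm/a
ISO 9224: D(t) = r_corr · t^b with b = 0.523 (carbon steel, B1)
  D(14) = 14.49 × 14^0.523 = 14.49 × 3.976 = 57.61 μm

D(14) = 57.6 μm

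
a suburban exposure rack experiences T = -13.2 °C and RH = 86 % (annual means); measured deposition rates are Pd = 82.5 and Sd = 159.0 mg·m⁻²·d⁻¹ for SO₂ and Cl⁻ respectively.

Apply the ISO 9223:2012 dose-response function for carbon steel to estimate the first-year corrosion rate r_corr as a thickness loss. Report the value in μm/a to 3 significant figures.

r_corr = 26.8 μm/a

carbon steel: f(T) = +0.150·(T−10) [T≤10 °C] = -3.4800
  SO₂ term: 1.77·82.5^0.52·exp(0.02·86-3.4800) = 3.021
  Sd branch = 0.102·Sd^0.62·e^(0.033·RH+0.04·T) = 23.81 μm/a
  r_corr = 3.021 + 23.81 = 26.83 μm/a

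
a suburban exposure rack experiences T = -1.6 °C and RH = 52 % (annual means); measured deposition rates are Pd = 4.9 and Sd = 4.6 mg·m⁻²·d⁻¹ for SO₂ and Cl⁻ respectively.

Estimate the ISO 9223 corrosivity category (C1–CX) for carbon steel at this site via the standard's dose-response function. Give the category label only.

C2

carbon steel: temperature factor f = +0.150·(-11.6) = -1.7400
  SO₂ term: 1.77·4.9^0.52·exp(0.02·52-1.7400) = 2.008
  Sd branch = 0.102·Sd^0.62·e^(0.033·RH+0.04·T) = 1.371 μm/a
  sum: 2.008 + 1.371 → r_corr = 3.379 μm/a
Category bounds: 1.3…25 μm/a bracket r_corr ⇒ C2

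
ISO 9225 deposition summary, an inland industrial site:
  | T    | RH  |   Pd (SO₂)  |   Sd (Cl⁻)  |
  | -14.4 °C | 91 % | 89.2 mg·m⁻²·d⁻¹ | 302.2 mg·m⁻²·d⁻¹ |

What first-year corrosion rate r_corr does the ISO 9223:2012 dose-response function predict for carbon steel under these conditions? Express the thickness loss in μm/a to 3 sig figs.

carbon steel: temperature factor f = +0.150·(-24.4) = -3.6600
  Pd branch = 1.77·Pd^0.52·e^(0.02·RH+f) = 2.904 μm/a
  Sd branch = 0.102·Sd^0.62·e^(0.033·RH+0.04·T) = 39.85 μm/a
  sum: 2.904 + 39.85 → r_corr = 42.75 μm/a

r_corr = 42.8 μm/a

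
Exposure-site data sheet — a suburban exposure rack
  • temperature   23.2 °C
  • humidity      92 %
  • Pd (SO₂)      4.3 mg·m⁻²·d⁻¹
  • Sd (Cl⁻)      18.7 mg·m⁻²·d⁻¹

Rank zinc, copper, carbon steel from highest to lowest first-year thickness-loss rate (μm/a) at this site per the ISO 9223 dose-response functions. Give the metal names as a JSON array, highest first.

zinc: T>10 °C ⇒ hinge -0.071·(23.2−10) = -0.9372
  sulphur-dioxide contribution → 0.661 μm/a
  chloride contribution → 1.393 μm/a
  total first-year rate 2.054 μm/a
copper: T>10 °C ⇒ hinge -0.080·(23.2−10) = -1.0560
  sulphur-dioxide contribution → 0.6134 μm/a
  chloride contribution → 1.933 μm/a
  ⇒ r_corr(copper) = 2.546 μm/a
carbon steel: T>10 °C ⇒ hinge -0.054·(23.2−10) = -0.7128
  sulphur-dioxide contribution → 11.67 μm/a
  chloride contribution → 33.01 μm/a
  total first-year rate 44.68 μm/a
Ordering by μm/a: carbon steel (44.7) > copper (2.55) > zinc (2.05)

["carbon steel", "copper", "zinc"]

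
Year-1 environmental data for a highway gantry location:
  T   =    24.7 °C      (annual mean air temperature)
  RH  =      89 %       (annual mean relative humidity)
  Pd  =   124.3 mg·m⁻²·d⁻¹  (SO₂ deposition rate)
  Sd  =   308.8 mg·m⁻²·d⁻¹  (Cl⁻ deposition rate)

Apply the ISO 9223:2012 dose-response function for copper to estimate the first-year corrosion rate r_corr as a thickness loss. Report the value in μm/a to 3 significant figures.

copper: f(T) = -0.080·(T−10) [T>10 °C] = -1.1760
  Pd branch = 0.0053·Pd^0.26·e^(0.059·RH+f) = 1.093 μm/a
  Sd branch = 0.01025·Sd^0.27·e^(0.036·RH+0.049·T) = 3.981 μm/a
  r_corr = 1.093 + 3.981 = 5.074 μm/a

r_corr = 5.07 μm/a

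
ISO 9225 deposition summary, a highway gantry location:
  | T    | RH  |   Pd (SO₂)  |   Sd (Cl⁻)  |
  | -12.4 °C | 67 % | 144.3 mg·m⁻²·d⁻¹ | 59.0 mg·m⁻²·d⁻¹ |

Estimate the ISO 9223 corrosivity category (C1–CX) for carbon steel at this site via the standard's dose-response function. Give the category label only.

carbon steel: f(T) = +0.150·(T−10) [T≤10 °C] = -3.3600
  sulphur-dioxide contribution → 3.115 μm/a
  chloride contribution → 7.101 μm/a
  total first-year rate 10.22 μm/a
10.2 μm/a falls in (1.3, 25] for carbon steel → category C2

C2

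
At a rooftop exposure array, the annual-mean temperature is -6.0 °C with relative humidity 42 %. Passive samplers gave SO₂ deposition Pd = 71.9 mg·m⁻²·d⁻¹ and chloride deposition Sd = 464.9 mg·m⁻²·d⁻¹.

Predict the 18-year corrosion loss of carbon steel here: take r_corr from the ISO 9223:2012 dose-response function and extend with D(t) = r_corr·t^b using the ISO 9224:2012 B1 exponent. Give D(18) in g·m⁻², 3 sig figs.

carbon steel: T≤10 °C ⇒ hinge +0.150·(-6.0−10) = -2.4000
  Pd branch = 1.77·Pd^0.52·e^(0.02·RH+f) = 3.435 μm/a
  Sd branch = 0.102·Sd^0.62·e^(0.033·RH+0.04·T) = 14.46 μm/a
  r_corr = 3.435 + 14.46 = 17.89 μm/a
Power-law: D(18) = r_corr · 18^0.523
  D(18) = 17.89 × 18^0.523 = 17.89 × 4.534 = 81.13 μm
  Mass loss = 81.13 μm × 7.85 g/cm³ = 636.8 g·m⁻²

D(18) = 637 g·m⁻²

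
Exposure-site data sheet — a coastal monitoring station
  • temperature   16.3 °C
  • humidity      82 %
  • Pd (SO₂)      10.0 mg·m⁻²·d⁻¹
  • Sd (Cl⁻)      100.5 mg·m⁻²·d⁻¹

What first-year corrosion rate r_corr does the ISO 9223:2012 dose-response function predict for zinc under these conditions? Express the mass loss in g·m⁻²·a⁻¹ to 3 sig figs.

zinc: temperature factor f = -0.071·(6.3) = -0.4473
  SO₂ term: 0.0129·10.0^0.44·exp(0.046·82-0.4473) = 0.9874
  Cl⁻ term: 0.0175·100.5^0.57·exp(0.008·82+0.085·16.3) = 1.866
  sum: 0.9874 + 1.866 → r_corr = 2.853 μm/a
Convert to mass loss: 2.853 μm/a × 7.14 g/cm³ = 20.37 g·m⁻²·a⁻¹

r_corr = 20.4 g·m⁻²·a⁻¹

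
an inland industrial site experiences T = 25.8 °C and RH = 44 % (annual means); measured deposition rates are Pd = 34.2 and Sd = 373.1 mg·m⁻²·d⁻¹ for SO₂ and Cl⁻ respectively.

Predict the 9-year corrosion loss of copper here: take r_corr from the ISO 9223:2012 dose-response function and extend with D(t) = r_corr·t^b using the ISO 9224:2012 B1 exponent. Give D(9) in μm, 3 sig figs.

D(9) = 4.01 μm

copper: f(T) = -0.080·(T−10) [T>10 °C] = -1.2640
  sulphur-dioxide contribution → 0.0503 μm/a
  chloride contribution → 0.8751 μm/a
  total first-year rate 0.9254 μm/a
Long-term exponent b (ISO 9224 Table 2, B1) = 0.667
  D(9) = 0.9254 × 9^0.667 = 0.9254 × 4.33 = 4.007 μm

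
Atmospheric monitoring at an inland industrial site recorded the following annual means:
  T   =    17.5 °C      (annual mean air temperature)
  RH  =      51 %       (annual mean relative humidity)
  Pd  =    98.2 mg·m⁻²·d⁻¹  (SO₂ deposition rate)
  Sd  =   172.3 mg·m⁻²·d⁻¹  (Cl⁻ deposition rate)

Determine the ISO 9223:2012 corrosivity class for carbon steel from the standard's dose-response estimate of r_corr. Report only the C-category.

carbon steel: temperature factor f = -0.054·(7.5) = -0.4050
  Pd branch = 1.77·Pd^0.52·e^(0.02·RH+f) = 35.56 μm/a
  Sd branch = 0.102·Sd^0.62·e^(0.033·RH+0.04·T) = 26.92 μm/a
  sum: 35.56 + 26.92 → r_corr = 62.48 μm/a
ISO 9223 Table 2 (carbon steel): 50 < 62.5 ≤ 80 μm/a ⇒ C4

C4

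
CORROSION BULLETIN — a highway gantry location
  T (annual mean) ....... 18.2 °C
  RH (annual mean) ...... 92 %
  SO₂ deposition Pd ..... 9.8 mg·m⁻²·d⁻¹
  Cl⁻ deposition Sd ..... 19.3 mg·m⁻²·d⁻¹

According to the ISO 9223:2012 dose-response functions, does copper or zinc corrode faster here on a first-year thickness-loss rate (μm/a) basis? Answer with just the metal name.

copper: f(T) = -0.080·(T−10) [T>10 °C] = -0.6560
  SO₂ term: 0.0053·9.8^0.26·exp(0.059·92-0.6560) = 1.134
  Sd branch = 0.01025·Sd^0.27·e^(0.036·RH+0.049·T) = 1.526 μm/a
  sum: 1.134 + 1.526 → r_corr = 2.659 μm/a
zinc: temperature factor f = -0.071·(8.2) = -0.5822
  SO₂ term: 0.0129·9.8^0.44·exp(0.046·92-0.5822) = 1.355
  Sd branch = 0.0175·Sd^0.57·e^(0.008·RH+0.085·T) = 0.9275 μm/a
  r_corr = 1.355 + 0.9275 = 2.282 μm/a
Ordering by μm/a: copper (2.66) > zinc (2.28)

copper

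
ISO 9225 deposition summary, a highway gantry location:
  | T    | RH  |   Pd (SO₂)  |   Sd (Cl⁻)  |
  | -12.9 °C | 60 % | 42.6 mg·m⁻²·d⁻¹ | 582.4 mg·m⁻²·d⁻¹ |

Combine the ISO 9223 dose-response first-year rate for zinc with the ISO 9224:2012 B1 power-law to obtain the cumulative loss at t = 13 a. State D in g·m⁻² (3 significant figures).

D(13) = 46.0 g·m⁻²

zinc: f(T) = +0.038·(T−10) [T≤10 °C] = -0.8702
  Pd branch = 0.0129·Pd^0.44·e^(0.046·RH+f) = 0.4449 μm/a
  Cl⁻ term: 0.0175·582.4^0.57·exp(0.008·60+0.085·-12.9) = 0.356
  r_corr = 0.4449 + 0.356 = 0.8009 μm/a
Power-law: D(13) = r_corr · 13^0.813
  D(13) = 0.8009 × 13^0.813 = 0.8009 × 8.047 = 6.445 μm
  Mass loss = 6.445 μm × 7.14 g/cm³ = 46.02 g·m⁻²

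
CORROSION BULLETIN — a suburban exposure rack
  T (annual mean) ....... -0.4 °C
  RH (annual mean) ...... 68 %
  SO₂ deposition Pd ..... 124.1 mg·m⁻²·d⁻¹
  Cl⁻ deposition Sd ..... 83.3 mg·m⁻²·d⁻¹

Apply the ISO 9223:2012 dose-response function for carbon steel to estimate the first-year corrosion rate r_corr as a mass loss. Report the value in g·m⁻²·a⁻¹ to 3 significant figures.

carbon steel: T≤10 °C ⇒ hinge +0.150·(-0.4−10) = -1.5600
  Pd branch = 1.77·Pd^0.52·e^(0.02·RH+f) = 17.78 μm/a
  Cl⁻ term: 0.102·83.3^0.62·exp(0.033·68+0.04·-0.4) = 14.69
  r_corr = 17.78 + 14.69 = 32.47 μm/a
Convert to mass loss: 32.47 μm/a × 7.85 g/cm³ = 254.9 g·m⁻²·a⁻¹

r_corr = 255 g·m⁻²·a⁻¹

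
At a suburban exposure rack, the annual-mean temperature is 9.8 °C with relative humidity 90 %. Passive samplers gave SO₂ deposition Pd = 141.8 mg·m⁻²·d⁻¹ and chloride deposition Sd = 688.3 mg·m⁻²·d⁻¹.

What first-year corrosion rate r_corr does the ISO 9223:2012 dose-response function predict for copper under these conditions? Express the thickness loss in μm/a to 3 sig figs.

copper: f(T) = +0.126·(T−10) [T≤10 °C] = -0.0252
  sulphur-dioxide contribution → 3.792 μm/a
  chloride contribution → 2.469 μm/a
  ⇒ r_corr(copper) = 6.261 μm/a

r_corr = 6.26 μm/a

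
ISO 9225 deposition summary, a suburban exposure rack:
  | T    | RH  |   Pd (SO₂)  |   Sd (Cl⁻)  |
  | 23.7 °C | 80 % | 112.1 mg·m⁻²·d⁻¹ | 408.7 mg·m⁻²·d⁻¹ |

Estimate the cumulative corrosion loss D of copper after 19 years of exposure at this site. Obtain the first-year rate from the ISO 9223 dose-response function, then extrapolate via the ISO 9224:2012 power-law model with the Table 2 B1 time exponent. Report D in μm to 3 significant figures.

copper: temperature factor f = -0.080·(13.7) = -1.0960
  Pd branch = 0.0053·Pd^0.26·e^(0.059·RH+f) = 0.6777 μm/a
  Cl⁻ term: 0.01025·408.7^0.27·exp(0.036·80+0.049·23.7) = 2.957
  sum: 0.6777 + 2.957 → r_corr = 3.635 μm/a
Long-term exponent b (ISO 9224 Table 2, B1) = 0.667
  D(19) = 3.635 × 19^0.667 = 3.635 × 7.127 = 25.91 μm

D(19) = 25.9 μm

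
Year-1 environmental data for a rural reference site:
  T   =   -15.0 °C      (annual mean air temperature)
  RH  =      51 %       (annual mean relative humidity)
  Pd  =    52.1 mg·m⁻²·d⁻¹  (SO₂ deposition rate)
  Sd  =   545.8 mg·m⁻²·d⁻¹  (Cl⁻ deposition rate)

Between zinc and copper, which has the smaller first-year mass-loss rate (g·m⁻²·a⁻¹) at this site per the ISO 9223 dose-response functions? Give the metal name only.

zinc: temperature factor f = +0.038·(-25.0) = -0.9500
  SO₂ term: 0.0129·52.1^0.44·exp(0.046·51-0.9500) = 0.2967
  Sd branch = 0.0175·Sd^0.57·e^(0.008·RH+0.085·T) = 0.2671 μm/a
  r_corr = 0.2967 + 0.2671 = 0.5637 μm/a
  mass loss = 0.5637 μm/a × 7.14 g/cm³ = 4.025 g·m⁻²·a⁻¹
copper: T≤10 °C ⇒ hinge +0.126·(-15.0−10) = -3.1500
  Pd branch = 0.0053·Pd^0.26·e^(0.059·RH+f) = 0.01287 μm/a
  Sd branch = 0.01025·Sd^0.27·e^(0.036·RH+0.049·T) = 0.169 μm/a
  sum: 0.01287 + 0.169 → r_corr = 0.1819 μm/a
  mass loss = 0.1819 μm/a × 8.96 g/cm³ = 1.629 g·m⁻²·a⁻¹
Ordering by g·m⁻²·a⁻¹: zinc (4.03) > copper (1.63)

copper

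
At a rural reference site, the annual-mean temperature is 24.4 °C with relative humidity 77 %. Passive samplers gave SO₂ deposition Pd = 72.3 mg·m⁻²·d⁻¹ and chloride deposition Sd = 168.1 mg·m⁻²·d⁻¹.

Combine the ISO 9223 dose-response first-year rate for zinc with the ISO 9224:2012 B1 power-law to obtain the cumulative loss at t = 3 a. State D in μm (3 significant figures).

D(3) = 14.3 μm

zinc: T>10 °C ⇒ hinge -0.071·(24.4−10) = -1.0224
  Pd branch = 0.0129·Pd^0.44·e^(0.046·RH+f) = 1.054 μm/a
  Sd branch = 0.0175·Sd^0.57·e^(0.008·RH+0.085·T) = 4.785 μm/a
  r_corr = 1.054 + 4.785 = 5.839 μm/a
Long-term exponent b (ISO 9224 Table 2, B1) = 0.813
  D(3) = 5.839 × 3^0.813 = 5.839 × 2.443 = 14.26 μm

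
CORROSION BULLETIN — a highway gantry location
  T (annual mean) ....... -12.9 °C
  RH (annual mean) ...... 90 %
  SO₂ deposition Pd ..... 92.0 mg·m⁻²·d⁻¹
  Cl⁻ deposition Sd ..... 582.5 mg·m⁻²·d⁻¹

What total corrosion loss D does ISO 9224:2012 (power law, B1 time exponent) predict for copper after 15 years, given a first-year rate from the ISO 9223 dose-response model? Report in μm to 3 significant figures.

D(15) = 5.91 μm

copper: f(T) = +0.126·(T−10) [T≤10 °C] = -2.8854
  Pd branch = 0.0053·Pd^0.26·e^(0.059·RH+f) = 0.194 μm/a
  Cl⁻ term: 0.01025·582.5^0.27·exp(0.036·90+0.049·-12.9) = 0.7762
  sum: 0.194 + 0.7762 → r_corr = 0.9702 μm/a
Power-law: D(15) = r_corr · 15^0.667
  D(15) = 0.9702 × 15^0.667 = 0.9702 × 6.088 = 5.906 μm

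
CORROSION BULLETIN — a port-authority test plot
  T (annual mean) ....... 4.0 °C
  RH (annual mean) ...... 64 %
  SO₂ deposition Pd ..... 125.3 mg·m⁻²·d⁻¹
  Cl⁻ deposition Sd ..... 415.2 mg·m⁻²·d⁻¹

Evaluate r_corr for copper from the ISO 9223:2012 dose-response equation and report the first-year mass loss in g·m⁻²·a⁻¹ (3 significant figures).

copper: temperature factor f = +0.126·(-6.0) = -0.7560
  Pd branch = 0.0053·Pd^0.26·e^(0.059·RH+f) = 0.3813 μm/a
  Sd branch = 0.01025·Sd^0.27·e^(0.036·RH+0.049·T) = 0.6359 μm/a
  sum: 0.3813 + 0.6359 → r_corr = 1.017 μm/a
Convert to mass loss: 1.017 μm/a × 8.96 g/cm³ = 9.114 g·m⁻²·a⁻¹

r_corr = 9.11 g·m⁻²·a⁻¹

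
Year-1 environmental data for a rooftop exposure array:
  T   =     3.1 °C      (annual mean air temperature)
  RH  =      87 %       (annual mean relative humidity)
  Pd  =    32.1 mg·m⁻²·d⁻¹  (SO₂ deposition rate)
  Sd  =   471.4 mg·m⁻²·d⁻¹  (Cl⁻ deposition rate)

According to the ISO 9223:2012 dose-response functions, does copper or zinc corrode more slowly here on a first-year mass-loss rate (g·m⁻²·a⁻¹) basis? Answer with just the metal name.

copper

copper: temperature factor f = +0.126·(-6.9) = -0.8694
  sulphur-dioxide contribution → 0.9282 μm/a
  chloride contribution → 1.441 μm/a
  total first-year rate 2.369 μm/a
  mass loss = 2.369 μm/a × 8.96 g/cm³ = 21.23 g·m⁻²·a⁻¹
zinc: T≤10 °C ⇒ hinge +0.038·(3.1−10) = -0.2622
  sulphur-dioxide contribution → 2.498 μm/a
  chloride contribution → 1.526 μm/a
  total first-year rate 4.024 μm/a
  mass loss = 4.024 μm/a × 7.14 g/cm³ = 28.73 g·m⁻²·a⁻¹
Ordering by g·m⁻²·a⁻¹: zinc (28.7) > copper (21.2)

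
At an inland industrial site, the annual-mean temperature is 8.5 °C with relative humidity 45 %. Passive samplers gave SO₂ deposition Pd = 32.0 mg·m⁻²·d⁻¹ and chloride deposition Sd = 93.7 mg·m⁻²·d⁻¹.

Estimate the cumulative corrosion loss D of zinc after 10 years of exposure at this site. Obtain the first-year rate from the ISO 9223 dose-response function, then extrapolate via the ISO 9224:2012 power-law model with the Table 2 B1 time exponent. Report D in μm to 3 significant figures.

D(10) = 7.35 μm

zinc: f(T) = +0.038·(T−10) [T≤10 °C] = -0.0570
  Pd branch = 0.0129·Pd^0.44·e^(0.046·RH+f) = 0.4437 μm/a
  Cl⁻ term: 0.0175·93.7^0.57·exp(0.008·45+0.085·8.5) = 0.6872
  sum: 0.4437 + 0.6872 → r_corr = 1.131 μm/a
Long-term exponent b (ISO 9224 Table 2, B1) = 0.813
  D(10) = 1.131 × 10^0.813 = 1.131 × 6.501 = 7.352 μm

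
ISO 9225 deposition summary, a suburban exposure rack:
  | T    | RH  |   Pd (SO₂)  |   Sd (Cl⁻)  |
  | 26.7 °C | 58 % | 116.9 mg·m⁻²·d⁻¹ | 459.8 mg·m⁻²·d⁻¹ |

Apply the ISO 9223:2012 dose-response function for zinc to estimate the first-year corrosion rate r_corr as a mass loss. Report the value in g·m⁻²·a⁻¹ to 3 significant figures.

zinc: f(T) = -0.071·(T−10) [T>10 °C] = -1.1857
  Pd branch = 0.0129·Pd^0.44·e^(0.046·RH+f) = 0.4615 μm/a
  Cl⁻ term: 0.0175·459.8^0.57·exp(0.008·58+0.085·26.7) = 8.868
  sum: 0.4615 + 8.868 → r_corr = 9.33 μm/a
Convert to mass loss: 9.33 μm/a × 7.14 g/cm³ = 66.62 g·m⁻²·a⁻¹

r_corr = 66.6 g·m⁻²·a⁻¹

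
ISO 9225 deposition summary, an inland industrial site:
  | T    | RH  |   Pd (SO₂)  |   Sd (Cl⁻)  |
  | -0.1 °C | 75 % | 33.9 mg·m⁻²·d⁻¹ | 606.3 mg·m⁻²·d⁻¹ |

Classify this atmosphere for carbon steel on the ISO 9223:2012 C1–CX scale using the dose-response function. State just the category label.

C4

carbon steel: f(T) = +0.150·(T−10) [T≤10 °C] = -1.5150
  sulphur-dioxide contribution → 10.89 μm/a
  chloride contribution → 64.12 μm/a
  total first-year rate 75.02 μm/a
75 μm/a falls in (50, 80] for carbon steel → category C4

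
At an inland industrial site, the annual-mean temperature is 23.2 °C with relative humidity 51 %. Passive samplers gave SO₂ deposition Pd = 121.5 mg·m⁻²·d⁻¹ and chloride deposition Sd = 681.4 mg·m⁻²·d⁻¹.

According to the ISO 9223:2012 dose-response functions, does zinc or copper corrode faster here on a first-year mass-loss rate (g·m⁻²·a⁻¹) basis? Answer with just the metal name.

zinc

zinc: f(T) = -0.071·(T−10) [T>10 °C] = -0.9372
  sulphur-dioxide contribution → 0.4362 μm/a
  chloride contribution → 7.793 μm/a
  total first-year rate 8.229 μm/a
  mass loss = 8.229 μm/a × 7.14 g/cm³ = 58.76 g·m⁻²·a⁻¹
copper: f(T) = -0.080·(T−10) [T>10 °C] = -1.0560
  sulphur-dioxide contribution → 0.1301 μm/a
  chloride contribution → 1.166 μm/a
  ⇒ r_corr(copper) = 1.296 μm/a
  mass loss = 1.296 μm/a × 8.96 g/cm³ = 11.62 g·m⁻²·a⁻¹
Ordering by g·m⁻²·a⁻¹: zinc (58.8) > copper (11.6)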